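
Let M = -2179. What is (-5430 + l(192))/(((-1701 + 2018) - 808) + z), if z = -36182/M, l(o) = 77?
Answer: 11664187/1033707 ≈ 11.284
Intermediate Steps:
z = 36182/2179 (z = -36182/(-2179) = -36182*(-1/2179) = 36182/2179 ≈ 16.605)
(-5430 + l(192))/(((-1701 + 2018) - 808) + z) = (-5430 + 77)/(((-1701 + 2018) - 808) + 36182/2179) = -5353/((317 - 808) + 36182/2179) = -5353/(-491 + 36182/2179) = -5353/(-1033707/2179) = -5353*(-2179/1033707) = 11664187/1033707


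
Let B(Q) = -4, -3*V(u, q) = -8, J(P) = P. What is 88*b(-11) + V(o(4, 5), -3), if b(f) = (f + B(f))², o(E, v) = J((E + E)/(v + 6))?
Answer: 59408/3 ≈ 19803.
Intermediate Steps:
o(E, v) = 2*E/(6 + v) (o(E, v) = (E + E)/(v + 6) = (2*E)/(6 + v) = 2*E/(6 + v))
V(u, q) = 8/3 (V(u, q) = -⅓*(-8) = 8/3)
b(f) = (-4 + f)² (b(f) = (f - 4)² = (-4 + f)²)
88*b(-11) + V(o(4, 5), -3) = 88*(-4 - 11)² + 8/3 = 88*(-15)² + 8/3 = 88*225 + 8/3 = 19800 + 8/3 = 59408/3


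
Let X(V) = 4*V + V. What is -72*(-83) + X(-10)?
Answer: 5926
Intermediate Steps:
X(V) = 5*V
-72*(-83) + X(-10) = -72*(-83) + 5*(-10) = 5976 - 50 = 5926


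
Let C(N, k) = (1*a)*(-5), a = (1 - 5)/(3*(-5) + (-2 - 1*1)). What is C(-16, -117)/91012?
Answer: -5/409554 ≈ -1.2208e-5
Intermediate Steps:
a = 2/9 (a = -4/(-15 + (-2 - 1)) = -4/(-15 - 3) = -4/(-18) = -4*(-1/18) = 2/9 ≈ 0.22222)
C(N, k) = -10/9 (C(N, k) = (1*(2/9))*(-5) = (2/9)*(-5) = -10/9)
C(-16, -117)/91012 = -10/9/91012 = -10/9*1/91012 = -5/409554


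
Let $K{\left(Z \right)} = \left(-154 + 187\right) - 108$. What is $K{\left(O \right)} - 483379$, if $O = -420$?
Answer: $-483454$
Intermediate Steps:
$K{\left(Z \right)} = -75$ ($K{\left(Z \right)} = 33 - 108 = -75$)
$K{\left(O \right)} - 483379 = -75 - 483379 = -483454$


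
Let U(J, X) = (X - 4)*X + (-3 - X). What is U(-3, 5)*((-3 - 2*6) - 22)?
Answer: 111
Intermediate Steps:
U(J, X) = -3 - X + X*(-4 + X) (U(J, X) = (-4 + X)*X + (-3 - X) = X*(-4 + X) + (-3 - X) = -3 - X + X*(-4 + X))
U(-3, 5)*((-3 - 2*6) - 22) = (-3 + 5² - 5*5)*((-3 - 2*6) - 22) = (-3 + 25 - 25)*((-3 - 12) - 22) = -3*(-15 - 22) = -3*(-37) = 111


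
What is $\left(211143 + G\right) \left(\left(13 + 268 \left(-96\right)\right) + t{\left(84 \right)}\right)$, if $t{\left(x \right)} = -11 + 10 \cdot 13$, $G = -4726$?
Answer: $-5283449532$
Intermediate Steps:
$t{\left(x \right)} = 119$ ($t{\left(x \right)} = -11 + 130 = 119$)
$\left(211143 + G\right) \left(\left(13 + 268 \left(-96\right)\right) + t{\left(84 \right)}\right) = \left(211143 - 4726\right) \left(\left(13 + 268 \left(-96\right)\right) + 119\right) = 206417 \left(\left(13 - 25728\right) + 119\right) = 206417 \left(-25715 + 119\right) = 206417 \left(-25596\right) = -5283449532$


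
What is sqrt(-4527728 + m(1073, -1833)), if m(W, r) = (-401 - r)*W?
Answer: 2*I*sqrt(747798) ≈ 1729.5*I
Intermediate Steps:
m(W, r) = W*(-401 - r)
sqrt(-4527728 + m(1073, -1833)) = sqrt(-4527728 - 1*1073*(401 - 1833)) = sqrt(-4527728 - 1*1073*(-1432)) = sqrt(-4527728 + 1536536) = sqrt(-2991192) = 2*I*sqrt(747798)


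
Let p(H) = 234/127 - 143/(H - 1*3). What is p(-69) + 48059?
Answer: 439486505/9144 ≈ 48063.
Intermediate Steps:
p(H) = 234/127 - 143/(-3 + H) (p(H) = 234*(1/127) - 143/(H - 3) = 234/127 - 143/(-3 + H))
p(-69) + 48059 = 13*(-1451 + 18*(-69))/(127*(-3 - 69)) + 48059 = (13/127)*(-1451 - 1242)/(-72) + 48059 = (13/127)*(-1/72)*(-2693) + 48059 = 35009/9144 + 48059 = 439486505/9144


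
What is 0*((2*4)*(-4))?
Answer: 0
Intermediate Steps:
0*((2*4)*(-4)) = 0*(8*(-4)) = 0*(-32) = 0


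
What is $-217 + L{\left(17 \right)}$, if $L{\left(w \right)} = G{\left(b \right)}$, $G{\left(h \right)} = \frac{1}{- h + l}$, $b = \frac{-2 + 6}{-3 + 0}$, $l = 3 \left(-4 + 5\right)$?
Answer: $- \frac{2818}{13} \approx -216.77$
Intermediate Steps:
$l = 3$ ($l = 3 \cdot 1 = 3$)
$b = - \frac{4}{3}$ ($b = \frac{4}{-3} = 4 \left(- \frac{1}{3}\right) = - \frac{4}{3} \approx -1.3333$)
$G{\left(h \right)} = \frac{1}{3 - h}$ ($G{\left(h \right)} = \frac{1}{- h + 3} = \frac{1}{3 - h}$)
$L{\left(w \right)} = \frac{3}{13}$ ($L{\left(w \right)} = - \frac{1}{-3 - \frac{4}{3}} = - \frac{1}{- \frac{13}{3}} = \left(-1\right) \left(- \frac{3}{13}\right) = \frac{3}{13}$)
$-217 + L{\left(17 \right)} = -217 + \frac{3}{13} = - \frac{2818}{13}$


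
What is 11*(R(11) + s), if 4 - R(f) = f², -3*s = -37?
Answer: -3454/3 ≈ -1151.3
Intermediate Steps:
s = 37/3 (s = -⅓*(-37) = 37/3 ≈ 12.333)
R(f) = 4 - f²
11*(R(11) + s) = 11*((4 - 1*11²) + 37/3) = 11*((4 - 1*121) + 37/3) = 11*((4 - 121) + 37/3) = 11*(-117 + 37/3) = 11*(-314/3) = -3454/3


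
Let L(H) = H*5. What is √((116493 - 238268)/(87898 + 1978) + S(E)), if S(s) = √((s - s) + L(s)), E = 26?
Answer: √(-2736162475 + 2019423844*√130)/44938 ≈ 3.1697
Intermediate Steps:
L(H) = 5*H
S(s) = √5*√s (S(s) = √((s - s) + 5*s) = √(0 + 5*s) = √(5*s) = √5*√s)
√((116493 - 238268)/(87898 + 1978) + S(E)) = √((116493 - 238268)/(87898 + 1978) + √5*√26) = √(-121775/89876 + √130)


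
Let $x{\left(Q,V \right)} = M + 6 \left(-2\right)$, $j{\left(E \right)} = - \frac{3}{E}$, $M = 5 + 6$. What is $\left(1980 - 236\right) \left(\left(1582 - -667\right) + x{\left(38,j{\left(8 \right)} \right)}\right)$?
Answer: $3920512$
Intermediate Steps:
$M = 11$
$x{\left(Q,V \right)} = -1$ ($x{\left(Q,V \right)} = 11 + 6 \left(-2\right) = 11 - 12 = -1$)
$\left(1980 - 236\right) \left(\left(1582 - -667\right) + x{\left(38,j{\left(8 \right)} \right)}\right) = \left(1980 - 236\right) \left(\left(1582 - -667\right) - 1\right) = 1744 \left(\left(1582 + 667\right) - 1\right) = 1744 \left(2249 - 1\right) = 1744 \cdot 2248 = 3920512$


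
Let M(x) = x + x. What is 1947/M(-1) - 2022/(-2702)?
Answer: -2628375/2702 ≈ -972.75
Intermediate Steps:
M(x) = 2*x
1947/M(-1) - 2022/(-2702) = 1947/((2*(-1))) - 2022/(-2702) = 1947/(-2) - 2022*(-1/2702) = 1947*(-1/2) + 1011/1351 = -1947/2 + 1011/1351 = -2628375/2702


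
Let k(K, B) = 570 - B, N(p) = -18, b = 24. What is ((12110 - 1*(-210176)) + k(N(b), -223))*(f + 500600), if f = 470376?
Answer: 216604355104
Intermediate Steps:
((12110 - 1*(-210176)) + k(N(b), -223))*(f + 500600) = ((12110 - 1*(-210176)) + (570 - 1*(-223)))*(470376 + 500600) = ((12110 + 210176) + (570 + 223))*970976 = (222286 + 793)*970976 = 223079*970976 = 216604355104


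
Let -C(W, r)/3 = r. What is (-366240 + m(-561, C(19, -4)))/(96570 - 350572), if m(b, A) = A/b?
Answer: 34243442/23749187 ≈ 1.4419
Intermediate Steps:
C(W, r) = -3*r
(-366240 + m(-561, C(19, -4)))/(96570 - 350572) = (-366240 - 3*(-4)/(-561))/(96570 - 350572) = (-366240 + 12*(-1/561))/(-254002) = (-366240 - 4/187)*(-1/254002) = -68486884/187*(-1/254002) = 34243442/23749187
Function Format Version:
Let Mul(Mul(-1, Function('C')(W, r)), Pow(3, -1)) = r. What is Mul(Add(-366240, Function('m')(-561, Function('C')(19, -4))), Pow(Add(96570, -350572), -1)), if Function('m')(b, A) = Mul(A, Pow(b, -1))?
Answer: Rational(34243442, 23749187) ≈ 1.4419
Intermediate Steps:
Function('C')(W, r) = Mul(-3, r)
Mul(Add(-366240, Function('m')(-561, Function('C')(19, -4))), Pow(Add(96570, -350572), -1)) = Mul(Add(-366240, Mul(Mul(-3, -4), Pow(-561, -1))), Pow(Add(96570, -350572), -1)) = Mul(Add(-366240, Mul(12, Rational(-1, 561))), Pow(-254002, -1)) = Mul(Add(-366240, Rational(-4, 187)), Rational(-1, 254002)) = Mul(Rational(-68486884, 187), Rational(-1, 254002)) = Rational(34243442, 23749187)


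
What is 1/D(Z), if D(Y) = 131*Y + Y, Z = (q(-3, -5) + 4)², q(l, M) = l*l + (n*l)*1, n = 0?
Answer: 1/22308 ≈ 4.4827e-5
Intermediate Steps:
q(l, M) = l² (q(l, M) = l*l + (0*l)*1 = l² + 0*1 = l² + 0 = l²)
Z = 169 (Z = ((-3)² + 4)² = (9 + 4)² = 13² = 169)
D(Y) = 132*Y
1/D(Z) = 1/(132*169) = 1/22308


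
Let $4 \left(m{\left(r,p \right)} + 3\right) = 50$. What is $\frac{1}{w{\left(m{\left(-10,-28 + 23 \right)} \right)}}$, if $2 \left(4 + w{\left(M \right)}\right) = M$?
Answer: $\frac{4}{3} \approx 1.3333$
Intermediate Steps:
$m{\left(r,p \right)} = \frac{19}{2}$ ($m{\left(r,p \right)} = -3 + \frac{1}{4} \cdot 50 = -3 + \frac{25}{2} = \frac{19}{2}$)
$w{\left(M \right)} = -4 + \frac{M}{2}$
$\frac{1}{w{\left(m{\left(-10,-28 + 23 \right)} \right)}} = \frac{1}{-4 + \frac{1}{2} \cdot \frac{19}{2}} = \frac{1}{-4 + \frac{19}{4}} = \frac{1}{\frac{3}{4}} = \frac{4}{3}$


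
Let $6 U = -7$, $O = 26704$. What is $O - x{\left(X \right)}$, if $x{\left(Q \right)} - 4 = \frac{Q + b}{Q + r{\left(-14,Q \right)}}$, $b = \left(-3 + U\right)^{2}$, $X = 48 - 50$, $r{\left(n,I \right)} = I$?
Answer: $\frac{3845353}{144} \approx 26704.0$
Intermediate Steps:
$U = - \frac{7}{6}$ ($U = \frac{1}{6} \left(-7\right) = - \frac{7}{6} \approx -1.1667$)
$X = -2$
$b = \frac{625}{36}$ ($b = \left(-3 - \frac{7}{6}\right)^{2} = \left(- \frac{25}{6}\right)^{2} = \frac{625}{36} \approx 17.361$)
$x{\left(Q \right)} = 4 + \frac{\frac{625}{36} + Q}{2 Q}$ ($x{\left(Q \right)} = 4 + \frac{Q + \frac{625}{36}}{Q + Q} = 4 + \frac{\frac{625}{36} + Q}{2 Q}$)
$O - x{\left(X \right)} = 26704 - \frac{625 + 324 \left(-2\right)}{72 \left(-2\right)} = 26704 - \frac{1}{72} \left(- \frac{1}{2}\right) \left(625 - 648\right) = 26704 - \frac{1}{72} \left(- \frac{1}{2}\right) \left(-23\right) = 26704 - \frac{23}{144} = \frac{3845353}{144}$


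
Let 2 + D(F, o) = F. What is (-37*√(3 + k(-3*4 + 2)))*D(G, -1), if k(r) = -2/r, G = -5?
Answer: 1036*√5/5 ≈ 463.31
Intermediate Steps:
D(F, o) = -2 + F
(-37*√(3 + k(-3*4 + 2)))*D(G, -1) = (-37*√(3 - 2/(-3*4 + 2)))*(-2 - 5) = -37*√(3 - 2/(-12 + 2))*(-7) = -37*√(3 - 2/(-10))*(-7) = -37*√(3 - 2*(-⅒))*(-7) = -37*√(3 + ⅕)*(-7) = -148*√5/5*(-7) = 1036*√5/5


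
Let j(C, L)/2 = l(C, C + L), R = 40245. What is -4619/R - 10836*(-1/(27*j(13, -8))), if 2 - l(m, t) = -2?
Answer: 4028677/80490 ≈ 50.052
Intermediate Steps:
l(m, t) = 4 (l(m, t) = 2 - 1*(-2) = 2 + 2 = 4)
j(C, L) = 8 (j(C, L) = 2*4 = 8)
-4619/R - 10836*(-1/(27*j(13, -8))) = -4619/40245 - 10836/((-27*8)) = -4619*1/40245 - 10836/(-216) = -4619/40245 - 10836*(-1/216) = -4619/40245 + 301/6 = 4028677/80490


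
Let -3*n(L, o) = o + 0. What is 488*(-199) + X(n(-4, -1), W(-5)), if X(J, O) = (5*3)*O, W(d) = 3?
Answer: -97067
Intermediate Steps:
n(L, o) = -o/3 (n(L, o) = -(o + 0)/3 = -o/3)
X(J, O) = 15*O
488*(-199) + X(n(-4, -1), W(-5)) = 488*(-199) + 15*3 = -97112 + 45 = -97067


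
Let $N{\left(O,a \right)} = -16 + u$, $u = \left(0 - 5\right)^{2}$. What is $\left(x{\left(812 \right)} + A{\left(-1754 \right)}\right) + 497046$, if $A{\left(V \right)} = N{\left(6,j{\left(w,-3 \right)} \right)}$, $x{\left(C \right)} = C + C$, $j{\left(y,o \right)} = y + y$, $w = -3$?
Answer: $498679$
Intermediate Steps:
$u = 25$ ($u = \left(-5\right)^{2} = 25$)
$j{\left(y,o \right)} = 2 y$
$N{\left(O,a \right)} = 9$ ($N{\left(O,a \right)} = -16 + 25 = 9$)
$x{\left(C \right)} = 2 C$
$A{\left(V \right)} = 9$
$\left(x{\left(812 \right)} + A{\left(-1754 \right)}\right) + 497046 = \left(2 \cdot 812 + 9\right) + 497046 = \left(1624 + 9\right) + 497046 = 1633 + 497046 = 498679$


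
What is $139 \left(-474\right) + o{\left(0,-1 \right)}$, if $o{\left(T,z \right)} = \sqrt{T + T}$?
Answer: $-65886$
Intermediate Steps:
$o{\left(T,z \right)} = \sqrt{2} \sqrt{T}$ ($o{\left(T,z \right)} = \sqrt{2 T} = \sqrt{2} \sqrt{T}$)
$139 \left(-474\right) + o{\left(0,-1 \right)} = 139 \left(-474\right) + \sqrt{2} \sqrt{0} = -65886 + \sqrt{2} \cdot 0 = -65886 + 0 = -65886$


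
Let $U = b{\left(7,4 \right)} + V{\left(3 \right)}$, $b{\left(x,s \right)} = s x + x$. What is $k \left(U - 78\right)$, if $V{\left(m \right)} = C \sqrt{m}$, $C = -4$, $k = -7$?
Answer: $301 + 28 \sqrt{3} \approx 349.5$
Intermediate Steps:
$V{\left(m \right)} = - 4 \sqrt{m}$
$b{\left(x,s \right)} = x + s x$
$U = 35 - 4 \sqrt{3}$ ($U = 7 \left(1 + 4\right) - 4 \sqrt{3} = 7 \cdot 5 - 4 \sqrt{3} = 35 - 4 \sqrt{3} \approx 28.072$)
$k \left(U - 78\right) = - 7 \left(\left(35 - 4 \sqrt{3}\right) - 78\right) = - 7 \left(-43 - 4 \sqrt{3}\right) = 301 + 28 \sqrt{3}$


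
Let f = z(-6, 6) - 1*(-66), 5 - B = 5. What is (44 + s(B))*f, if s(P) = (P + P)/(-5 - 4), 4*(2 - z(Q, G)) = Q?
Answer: 3058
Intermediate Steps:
B = 0 (B = 5 - 1*5 = 5 - 5 = 0)
z(Q, G) = 2 - Q/4
f = 139/2 (f = (2 - 1/4*(-6)) - 1*(-66) = (2 + 3/2) + 66 = 7/2 + 66 = 139/2 ≈ 69.500)
s(P) = -2*P/9 (s(P) = (2*P)/(-9) = (2*P)*(-1/9) = -2*P/9)
(44 + s(B))*f = (44 - 2/9*0)*(139/2) = (44 + 0)*(139/2) = 44*(139/2) = 3058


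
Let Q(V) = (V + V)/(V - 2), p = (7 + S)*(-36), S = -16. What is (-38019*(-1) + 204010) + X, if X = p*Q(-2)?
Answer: 242353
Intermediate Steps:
p = 324 (p = (7 - 16)*(-36) = -9*(-36) = 324)
Q(V) = 2*V/(-2 + V) (Q(V) = (2*V)/(-2 + V) = 2*V/(-2 + V))
X = 324 (X = 324*(2*(-2)/(-2 - 2)) = 324*(2*(-2)/(-4)) = 324*(2*(-2)*(-1/4)) = 324*1 = 324)
(-38019*(-1) + 204010) + X = (-38019*(-1) + 204010) + 324 = (38019 + 204010) + 324 = 242029 + 324 = 242353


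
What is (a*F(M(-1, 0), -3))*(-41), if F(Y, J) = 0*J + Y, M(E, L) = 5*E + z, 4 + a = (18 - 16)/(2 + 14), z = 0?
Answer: -6355/8 ≈ -794.38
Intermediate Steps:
a = -31/8 (a = -4 + (18 - 16)/(2 + 14) = -4 + 2/16 = -4 + 2*(1/16) = -4 + ⅛ = -31/8 ≈ -3.8750)
M(E, L) = 5*E (M(E, L) = 5*E + 0 = 5*E)
F(Y, J) = Y (F(Y, J) = 0 + Y = Y)
(a*F(M(-1, 0), -3))*(-41) = -155*(-1)/8*(-41) = -31/8*(-5)*(-41) = (155/8)*(-41) = -6355/8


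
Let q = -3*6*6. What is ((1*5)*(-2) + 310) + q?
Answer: 192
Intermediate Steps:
q = -108 (q = -18*6 = -108)
((1*5)*(-2) + 310) + q = ((1*5)*(-2) + 310) - 108 = (5*(-2) + 310) - 108 = (-10 + 310) - 108 = 300 - 108 = 192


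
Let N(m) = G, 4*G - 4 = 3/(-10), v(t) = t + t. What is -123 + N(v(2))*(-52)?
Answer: -1711/10 ≈ -171.10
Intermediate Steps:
v(t) = 2*t
G = 37/40 (G = 1 + (3/(-10))/4 = 1 + (3*(-⅒))/4 = 1 + (¼)*(-3/10) = 1 - 3/40 = 37/40 ≈ 0.92500)
N(m) = 37/40
-123 + N(v(2))*(-52) = -123 + (37/40)*(-52) = -123 - 481/10 = -1711/10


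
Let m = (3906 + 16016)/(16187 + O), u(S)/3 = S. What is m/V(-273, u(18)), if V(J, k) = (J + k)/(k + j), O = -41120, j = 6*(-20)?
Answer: -438284/1820109 ≈ -0.24080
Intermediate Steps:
j = -120
u(S) = 3*S
V(J, k) = (J + k)/(-120 + k) (V(J, k) = (J + k)/(k - 120) = (J + k)/(-120 + k))
m = -19922/24933 (m = (3906 + 16016)/(16187 - 41120) = 19922/(-24933) = 19922*(-1/24933) = -19922/24933 ≈ -0.79902)
m/V(-273, u(18)) = -19922*(-120 + 3*18)/(-273 + 3*18)/24933 = -19922*(-120 + 54)/(-273 + 54)/24933 = -19922/(24933*(-219/(-66))) = -19922/(24933*((-1/66*(-219)))) = -19922/(24933*73/22) = -19922/24933*22/73 = -438284/1820109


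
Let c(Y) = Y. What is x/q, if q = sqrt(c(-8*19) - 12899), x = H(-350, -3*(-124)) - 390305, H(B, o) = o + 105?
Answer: 389828*I*sqrt(13051)/13051 ≈ 3412.3*I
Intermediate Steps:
H(B, o) = 105 + o
x = -389828 (x = (105 - 3*(-124)) - 390305 = (105 + 372) - 390305 = 477 - 390305 = -389828)
q = I*sqrt(13051) (q = sqrt(-8*19 - 12899) = sqrt(-152 - 12899) = sqrt(-13051) = I*sqrt(13051) ≈ 114.24*I)
x/q = -389828*(-I*sqrt(13051)/13051) = -(-389828)*I*sqrt(13051)/13051 = 389828*I*sqrt(13051)/13051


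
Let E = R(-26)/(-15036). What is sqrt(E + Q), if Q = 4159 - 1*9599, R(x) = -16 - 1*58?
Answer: I*sqrt(307470284394)/7518 ≈ 73.756*I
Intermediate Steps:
R(x) = -74 (R(x) = -16 - 58 = -74)
E = 37/7518 (E = -74/(-15036) = -74*(-1/15036) = 37/7518 ≈ 0.0049215)
Q = -5440 (Q = 4159 - 9599 = -5440)
sqrt(E + Q) = sqrt(37/7518 - 5440) = sqrt(-40897883/7518) = I*sqrt(307470284394)/7518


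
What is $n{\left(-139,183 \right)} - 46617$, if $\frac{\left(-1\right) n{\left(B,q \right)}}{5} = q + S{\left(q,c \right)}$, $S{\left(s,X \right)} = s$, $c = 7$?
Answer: $-48447$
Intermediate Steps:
$n{\left(B,q \right)} = - 10 q$ ($n{\left(B,q \right)} = - 5 \left(q + q\right) = - 5 \cdot 2 q = - 10 q$)
$n{\left(-139,183 \right)} - 46617 = \left(-10\right) 183 - 46617 = -1830 - 46617 = -48447$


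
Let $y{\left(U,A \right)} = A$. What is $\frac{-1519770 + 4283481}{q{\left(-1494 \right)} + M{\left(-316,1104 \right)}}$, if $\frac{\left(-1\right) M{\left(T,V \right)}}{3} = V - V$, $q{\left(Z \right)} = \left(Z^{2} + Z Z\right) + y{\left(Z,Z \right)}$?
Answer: $\frac{307079}{495842} \approx 0.61931$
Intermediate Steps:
$q{\left(Z \right)} = Z + 2 Z^{2}$ ($q{\left(Z \right)} = \left(Z^{2} + Z Z\right) + Z = \left(Z^{2} + Z^{2}\right) + Z = 2 Z^{2} + Z = Z + 2 Z^{2}$)
$M{\left(T,V \right)} = 0$ ($M{\left(T,V \right)} = - 3 \left(V - V\right) = \left(-3\right) 0 = 0$)
$\frac{-1519770 + 4283481}{q{\left(-1494 \right)} + M{\left(-316,1104 \right)}} = \frac{-1519770 + 4283481}{- 1494 \left(1 + 2 \left(-1494\right)\right) + 0} = \frac{2763711}{- 1494 \left(1 - 2988\right) + 0} = \frac{2763711}{\left(-1494\right) \left(-2987\right) + 0} = \frac{2763711}{4462578 + 0} = \frac{2763711}{4462578} = 2763711 \cdot \frac{1}{4462578} = \frac{307079}{495842}$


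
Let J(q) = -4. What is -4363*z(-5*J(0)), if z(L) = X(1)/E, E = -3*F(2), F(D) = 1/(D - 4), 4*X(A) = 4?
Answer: -8726/3 ≈ -2908.7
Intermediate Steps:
X(A) = 1 (X(A) = (¼)*4 = 1)
F(D) = 1/(-4 + D)
E = 3/2 (E = -3/(-4 + 2) = -3/(-2) = -3*(-½) = 3/2 ≈ 1.5000)
z(L) = ⅔ (z(L) = 1/(3/2) = 1*(⅔) = ⅔)
-4363*z(-5*J(0)) = -4363*⅔ = -8726/3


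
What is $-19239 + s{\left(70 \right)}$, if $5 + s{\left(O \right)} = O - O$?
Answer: $-19244$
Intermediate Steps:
$s{\left(O \right)} = -5$ ($s{\left(O \right)} = -5 + \left(O - O\right) = -5 + 0 = -5$)
$-19239 + s{\left(70 \right)} = -19239 - 5 = -19244$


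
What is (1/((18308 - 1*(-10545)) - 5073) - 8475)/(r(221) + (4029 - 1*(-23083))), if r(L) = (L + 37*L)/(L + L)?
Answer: -201535499/645175180 ≈ -0.31237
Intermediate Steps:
r(L) = 19 (r(L) = (38*L)/((2*L)) = (38*L)*(1/(2*L)) = 19)
(1/((18308 - 1*(-10545)) - 5073) - 8475)/(r(221) + (4029 - 1*(-23083))) = (1/((18308 - 1*(-10545)) - 5073) - 8475)/(19 + (4029 - 1*(-23083))) = (1/((18308 + 10545) - 5073) - 8475)/(19 + (4029 + 23083)) = (1/(28853 - 5073) - 8475)/(19 + 27112) = (1/23780 - 8475)/27131 = (1/23780 - 8475)*(1/27131) = -201535499/23780*1/27131 = -201535499/645175180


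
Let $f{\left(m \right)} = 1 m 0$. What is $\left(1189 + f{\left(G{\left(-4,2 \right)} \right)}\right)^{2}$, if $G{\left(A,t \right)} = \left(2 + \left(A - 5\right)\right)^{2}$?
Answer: $1413721$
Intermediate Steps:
$G{\left(A,t \right)} = \left(-3 + A\right)^{2}$ ($G{\left(A,t \right)} = \left(2 + \left(A - 5\right)\right)^{2} = \left(2 + \left(-5 + A\right)\right)^{2} = \left(-3 + A\right)^{2}$)
$f{\left(m \right)} = 0$ ($f{\left(m \right)} = m 0 = 0$)
$\left(1189 + f{\left(G{\left(-4,2 \right)} \right)}\right)^{2} = \left(1189 + 0\right)^{2} = 1189^{2} = 1413721$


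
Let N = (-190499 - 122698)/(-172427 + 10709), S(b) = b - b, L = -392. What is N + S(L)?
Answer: 104399/53906 ≈ 1.9367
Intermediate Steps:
S(b) = 0
N = 104399/53906 (N = -313197/(-161718) = -313197*(-1/161718) = 104399/53906 ≈ 1.9367)
N + S(L) = 104399/53906 + 0 = 104399/53906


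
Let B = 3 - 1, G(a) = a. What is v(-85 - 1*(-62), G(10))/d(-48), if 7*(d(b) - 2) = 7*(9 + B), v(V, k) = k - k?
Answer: 0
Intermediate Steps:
B = 2
v(V, k) = 0
d(b) = 13 (d(b) = 2 + (7*(9 + 2))/7 = 2 + (7*11)/7 = 2 + (⅐)*77 = 2 + 11 = 13)
v(-85 - 1*(-62), G(10))/d(-48) = 0/13 = 0*(1/13) = 0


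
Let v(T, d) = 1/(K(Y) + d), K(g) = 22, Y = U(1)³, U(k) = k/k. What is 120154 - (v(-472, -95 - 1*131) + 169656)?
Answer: -10098407/204 ≈ -49502.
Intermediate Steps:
U(k) = 1
Y = 1 (Y = 1³ = 1)
v(T, d) = 1/(22 + d)
120154 - (v(-472, -95 - 1*131) + 169656) = 120154 - (1/(22 + (-95 - 1*131)) + 169656) = 120154 - (1/(22 + (-95 - 131)) + 169656) = 120154 - (1/(22 - 226) + 169656) = 120154 - (1/(-204) + 169656) = 120154 - (-1/204 + 169656) = 120154 - 1*34609823/204 = 120154 - 34609823/204 = -10098407/204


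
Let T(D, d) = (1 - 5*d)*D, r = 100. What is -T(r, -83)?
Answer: -41600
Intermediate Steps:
T(D, d) = D*(1 - 5*d)
-T(r, -83) = -100*(1 - 5*(-83)) = -100*(1 + 415) = -100*416 = -1*41600 = -41600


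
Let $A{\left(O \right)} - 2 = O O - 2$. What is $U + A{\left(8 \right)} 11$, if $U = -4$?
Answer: $700$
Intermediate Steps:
$A{\left(O \right)} = O^{2}$ ($A{\left(O \right)} = 2 + \left(O O - 2\right) = 2 + \left(O^{2} - 2\right) = 2 + \left(-2 + O^{2}\right) = O^{2}$)
$U + A{\left(8 \right)} 11 = -4 + 8^{2} \cdot 11 = -4 + 64 \cdot 11 = -4 + 704 = 700$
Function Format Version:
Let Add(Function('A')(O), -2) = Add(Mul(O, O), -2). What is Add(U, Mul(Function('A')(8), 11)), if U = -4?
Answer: 700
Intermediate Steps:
Function('A')(O) = Pow(O, 2) (Function('A')(O) = Add(2, Add(Mul(O, O), -2)) = Add(2, Add(Pow(O, 2), -2)) = Add(2, Add(-2, Pow(O, 2))) = Pow(O, 2))
Add(U, Mul(Function('A')(8), 11)) = Add(-4, Mul(Pow(8, 2), 11)) = Add(-4, Mul(64, 11)) = Add(-4, 704) = 700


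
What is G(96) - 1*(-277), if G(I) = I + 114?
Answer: 487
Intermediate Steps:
G(I) = 114 + I
G(96) - 1*(-277) = (114 + 96) - 1*(-277) = 210 + 277 = 487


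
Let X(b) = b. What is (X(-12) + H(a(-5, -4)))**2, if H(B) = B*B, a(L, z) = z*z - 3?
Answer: 24649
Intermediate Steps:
a(L, z) = -3 + z**2 (a(L, z) = z**2 - 3 = -3 + z**2)
H(B) = B**2
(X(-12) + H(a(-5, -4)))**2 = (-12 + (-3 + (-4)**2)**2)**2 = (-12 + (-3 + 16)**2)**2 = (-12 + 13**2)**2 = (-12 + 169)**2 = 157**2 = 24649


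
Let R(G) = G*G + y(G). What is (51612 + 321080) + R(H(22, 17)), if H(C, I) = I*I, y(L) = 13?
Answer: 456226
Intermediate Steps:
H(C, I) = I²
R(G) = 13 + G² (R(G) = G*G + 13 = G² + 13 = 13 + G²)
(51612 + 321080) + R(H(22, 17)) = (51612 + 321080) + (13 + (17²)²) = 372692 + (13 + 289²) = 372692 + (13 + 83521) = 372692 + 83534 = 456226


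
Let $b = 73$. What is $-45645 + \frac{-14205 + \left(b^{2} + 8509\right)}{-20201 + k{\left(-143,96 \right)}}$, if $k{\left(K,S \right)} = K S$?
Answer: $- \frac{1548688838}{33929} \approx -45645.0$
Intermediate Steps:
$-45645 + \frac{-14205 + \left(b^{2} + 8509\right)}{-20201 + k{\left(-143,96 \right)}} = -45645 + \frac{-14205 + \left(73^{2} + 8509\right)}{-20201 - 13728} = -45645 + \frac{-14205 + \left(5329 + 8509\right)}{-20201 - 13728} = -45645 + \frac{-14205 + 13838}{-33929} = -45645 - - \frac{367}{33929} = -45645 + \frac{367}{33929} = - \frac{1548688838}{33929}$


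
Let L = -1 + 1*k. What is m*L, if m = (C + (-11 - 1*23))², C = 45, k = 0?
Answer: -121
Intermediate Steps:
m = 121 (m = (45 + (-11 - 1*23))² = (45 + (-11 - 23))² = (45 - 34)² = 11² = 121)
L = -1 (L = -1 + 1*0 = -1 + 0 = -1)
m*L = 121*(-1) = -121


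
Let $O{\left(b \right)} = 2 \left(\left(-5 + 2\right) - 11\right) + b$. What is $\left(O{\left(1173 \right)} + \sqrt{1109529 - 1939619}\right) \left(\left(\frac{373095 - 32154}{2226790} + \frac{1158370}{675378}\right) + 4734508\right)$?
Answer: $\frac{815279805114109392191}{150392497662} + \frac{3560173821458992979 i \sqrt{830090}}{751962488310} \approx 5.421 \cdot 10^{9} + 4.3136 \cdot 10^{9} i$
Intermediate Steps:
$O{\left(b \right)} = -28 + b$ ($O{\left(b \right)} = 2 \left(-3 - 11\right) + b = 2 \left(-14\right) + b = -28 + b$)
$\left(O{\left(1173 \right)} + \sqrt{1109529 - 1939619}\right) \left(\left(\frac{373095 - 32154}{2226790} + \frac{1158370}{675378}\right) + 4734508\right) = \left(\left(-28 + 1173\right) + \sqrt{1109529 - 1939619}\right) \left(\left(\frac{373095 - 32154}{2226790} + \frac{1158370}{675378}\right) + 4734508\right) = \left(1145 + \sqrt{-830090}\right) \left(\left(340941 \cdot \frac{1}{2226790} + 1158370 \cdot \frac{1}{675378}\right) + 4734508\right) = \left(1145 + i \sqrt{830090}\right) \left(\left(\frac{340941}{2226790} + \frac{579185}{337689}\right) + 4734508\right) = \left(1145 + i \sqrt{830090}\right) \left(\frac{1404855391499}{751962488310} + 4734508\right) = \left(1145 + i \sqrt{830090}\right) \frac{3560173821458992979}{751962488310} = \frac{815279805114109392191}{150392497662} + \frac{3560173821458992979 i \sqrt{830090}}{751962488310}$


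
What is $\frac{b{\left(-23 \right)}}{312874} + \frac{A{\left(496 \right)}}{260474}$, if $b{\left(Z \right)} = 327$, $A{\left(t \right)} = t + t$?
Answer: $\frac{197773003}{40747771138} \approx 0.0048536$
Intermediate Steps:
$A{\left(t \right)} = 2 t$
$\frac{b{\left(-23 \right)}}{312874} + \frac{A{\left(496 \right)}}{260474} = \frac{327}{312874} + \frac{2 \cdot 496}{260474} = 327 \cdot \frac{1}{312874} + 992 \cdot \frac{1}{260474} = \frac{327}{312874} + \frac{496}{130237} = \frac{197773003}{40747771138}$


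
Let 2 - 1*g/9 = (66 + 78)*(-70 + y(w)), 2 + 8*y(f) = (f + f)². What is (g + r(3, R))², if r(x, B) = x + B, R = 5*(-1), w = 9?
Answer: 1487799184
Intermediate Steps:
y(f) = -¼ + f²/2 (y(f) = -¼ + (f + f)²/8 = -¼ + (2*f)²/8 = -¼ + (4*f²)/8 = -¼ + f²/2)
g = 38574 (g = 18 - 9*(66 + 78)*(-70 + (-¼ + (½)*9²)) = 18 - 1296*(-70 + (-¼ + (½)*81)) = 18 - 1296*(-70 + (-¼ + 81/2)) = 18 - 1296*(-70 + 161/4) = 18 - 1296*(-119)/4 = 18 - 9*(-4284) = 18 + 38556 = 38574)
R = -5
r(x, B) = B + x
(g + r(3, R))² = (38574 + (-5 + 3))² = (38574 - 2)² = 38572² = 1487799184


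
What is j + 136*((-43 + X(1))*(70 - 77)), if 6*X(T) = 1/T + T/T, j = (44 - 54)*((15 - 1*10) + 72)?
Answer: 119546/3 ≈ 39849.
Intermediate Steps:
j = -770 (j = -10*((15 - 10) + 72) = -10*(5 + 72) = -10*77 = -770)
X(T) = ⅙ + 1/(6*T) (X(T) = (1/T + T/T)/6 = (1/T + 1)/6 = (1 + 1/T)/6 = ⅙ + 1/(6*T))
j + 136*((-43 + X(1))*(70 - 77)) = -770 + 136*((-43 + (⅙)*(1 + 1)/1)*(70 - 77)) = -770 + 136*((-43 + (⅙)*1*2)*(-7)) = -770 + 136*((-43 + ⅓)*(-7)) = -770 + 136*(-128/3*(-7)) = -770 + 136*(896/3) = -770 + 121856/3 = 119546/3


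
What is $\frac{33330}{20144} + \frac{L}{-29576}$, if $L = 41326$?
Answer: $\frac{9581071}{37236184} \approx 0.25731$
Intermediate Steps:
$\frac{33330}{20144} + \frac{L}{-29576} = \frac{33330}{20144} + \frac{41326}{-29576} = 33330 \cdot \frac{1}{20144} + 41326 \left(- \frac{1}{29576}\right) = \frac{16665}{10072} - \frac{20663}{14788} = \frac{9581071}{37236184}$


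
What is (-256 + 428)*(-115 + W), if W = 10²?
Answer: -2580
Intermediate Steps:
W = 100
(-256 + 428)*(-115 + W) = (-256 + 428)*(-115 + 100) = 172*(-15) = -2580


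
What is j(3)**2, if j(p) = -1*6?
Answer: 36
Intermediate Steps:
j(p) = -6
j(3)**2 = (-6)**2 = 36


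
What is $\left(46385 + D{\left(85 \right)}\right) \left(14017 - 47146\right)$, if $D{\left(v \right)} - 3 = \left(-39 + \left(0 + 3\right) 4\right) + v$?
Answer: $-1538709534$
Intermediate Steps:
$D{\left(v \right)} = -24 + v$ ($D{\left(v \right)} = 3 - \left(39 - v - \left(0 + 3\right) 4\right) = 3 + \left(\left(-39 + 3 \cdot 4\right) + v\right) = 3 + \left(\left(-39 + 12\right) + v\right) = 3 + \left(-27 + v\right) = -24 + v$)
$\left(46385 + D{\left(85 \right)}\right) \left(14017 - 47146\right) = \left(46385 + \left(-24 + 85\right)\right) \left(14017 - 47146\right) = \left(46385 + 61\right) \left(-33129\right) = 46446 \left(-33129\right) = -1538709534$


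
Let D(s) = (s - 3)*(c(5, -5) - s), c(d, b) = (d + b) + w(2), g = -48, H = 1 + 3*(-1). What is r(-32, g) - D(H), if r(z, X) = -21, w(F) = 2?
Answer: -1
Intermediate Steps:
H = -2 (H = 1 - 3 = -2)
c(d, b) = 2 + b + d (c(d, b) = (d + b) + 2 = (b + d) + 2 = 2 + b + d)
D(s) = (-3 + s)*(2 - s) (D(s) = (s - 3)*((2 - 5 + 5) - s) = (-3 + s)*(2 - s))
r(-32, g) - D(H) = -21 - (-6 - 1*(-2)² + 5*(-2)) = -21 - (-6 - 1*4 - 10) = -21 - (-6 - 4 - 10) = -21 - 1*(-20) = -21 + 20 = -1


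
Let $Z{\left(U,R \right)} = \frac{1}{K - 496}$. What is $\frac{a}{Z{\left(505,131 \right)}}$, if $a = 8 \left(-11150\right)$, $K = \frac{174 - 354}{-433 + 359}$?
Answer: $\frac{1628970400}{37} \approx 4.4026 \cdot 10^{7}$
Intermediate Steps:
$K = \frac{90}{37}$ ($K = - \frac{180}{-74} = \left(-180\right) \left(- \frac{1}{74}\right) = \frac{90}{37} \approx 2.4324$)
$Z{\left(U,R \right)} = - \frac{37}{18262}$ ($Z{\left(U,R \right)} = \frac{1}{\frac{90}{37} - 496} = \frac{1}{- \frac{18262}{37}} = - \frac{37}{18262}$)
$a = -89200$
$\frac{a}{Z{\left(505,131 \right)}} = - \frac{89200}{- \frac{37}{18262}} = \left(-89200\right) \left(- \frac{18262}{37}\right) = \frac{1628970400}{37}$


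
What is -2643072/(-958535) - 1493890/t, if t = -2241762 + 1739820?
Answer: 1379307348487/240564487485 ≈ 5.7336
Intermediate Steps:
t = -501942
-2643072/(-958535) - 1493890/t = -2643072/(-958535) - 1493890/(-501942) = -2643072*(-1/958535) - 1493890*(-1/501942) = 2643072/958535 + 746945/250971 = 1379307348487/240564487485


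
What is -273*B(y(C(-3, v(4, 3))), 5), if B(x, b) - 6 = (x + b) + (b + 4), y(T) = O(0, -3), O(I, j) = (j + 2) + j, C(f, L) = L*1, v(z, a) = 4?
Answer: -4368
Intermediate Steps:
C(f, L) = L
O(I, j) = 2 + 2*j (O(I, j) = (2 + j) + j = 2 + 2*j)
y(T) = -4 (y(T) = 2 + 2*(-3) = 2 - 6 = -4)
B(x, b) = 10 + x + 2*b (B(x, b) = 6 + ((x + b) + (b + 4)) = 6 + ((b + x) + (4 + b)) = 6 + (4 + x + 2*b) = 10 + x + 2*b)
-273*B(y(C(-3, v(4, 3))), 5) = -273*(10 - 4 + 2*5) = -273*(10 - 4 + 10) = -273*16 = -4368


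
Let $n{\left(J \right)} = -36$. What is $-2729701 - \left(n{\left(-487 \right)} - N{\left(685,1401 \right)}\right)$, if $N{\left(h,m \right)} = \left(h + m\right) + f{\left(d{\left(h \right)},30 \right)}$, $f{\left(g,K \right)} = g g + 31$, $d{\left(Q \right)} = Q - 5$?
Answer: $-2265148$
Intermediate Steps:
$d{\left(Q \right)} = -5 + Q$
$f{\left(g,K \right)} = 31 + g^{2}$ ($f{\left(g,K \right)} = g^{2} + 31 = 31 + g^{2}$)
$N{\left(h,m \right)} = 31 + h + m + \left(-5 + h\right)^{2}$ ($N{\left(h,m \right)} = \left(h + m\right) + \left(31 + \left(-5 + h\right)^{2}\right) = 31 + h + m + \left(-5 + h\right)^{2}$)
$-2729701 - \left(n{\left(-487 \right)} - N{\left(685,1401 \right)}\right) = -2729701 - \left(-36 - \left(31 + 685 + 1401 + \left(-5 + 685\right)^{2}\right)\right) = -2729701 - \left(-36 - \left(31 + 685 + 1401 + 680^{2}\right)\right) = -2729701 - \left(-36 - \left(31 + 685 + 1401 + 462400\right)\right) = -2729701 - \left(-36 - 464517\right) = -2729701 - -464553 = -2729701 + 464553 = -2265148$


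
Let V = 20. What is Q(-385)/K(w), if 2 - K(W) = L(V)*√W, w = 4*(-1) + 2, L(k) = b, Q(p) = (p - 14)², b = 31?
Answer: 17689/107 + 548359*I*√2/214 ≈ 165.32 + 3623.8*I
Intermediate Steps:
Q(p) = (-14 + p)²
L(k) = 31
w = -2 (w = -4 + 2 = -2)
K(W) = 2 - 31*√W
Q(-385)/K(w) = (-14 - 385)²/(2 - 31*I*√2) = (-399)²/(2 - 31*I*√2) = 159201/(2 - 31*I*√2)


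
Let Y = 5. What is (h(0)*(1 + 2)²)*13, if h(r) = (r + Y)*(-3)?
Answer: -1755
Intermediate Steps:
h(r) = -15 - 3*r (h(r) = (r + 5)*(-3) = (5 + r)*(-3) = -15 - 3*r)
(h(0)*(1 + 2)²)*13 = ((-15 - 3*0)*(1 + 2)²)*13 = ((-15 + 0)*3²)*13 = -15*9*13 = -135*13 = -1755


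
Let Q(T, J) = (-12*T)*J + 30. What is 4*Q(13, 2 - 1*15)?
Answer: 8232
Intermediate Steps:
Q(T, J) = 30 - 12*J*T (Q(T, J) = -12*J*T + 30 = 30 - 12*J*T)
4*Q(13, 2 - 1*15) = 4*(30 - 12*(2 - 1*15)*13) = 4*(30 - 12*(2 - 15)*13) = 4*(30 - 12*(-13)*13) = 4*(30 + 2028) = 4*2058 = 8232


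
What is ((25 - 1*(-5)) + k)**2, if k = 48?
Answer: 6084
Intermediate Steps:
((25 - 1*(-5)) + k)**2 = ((25 - 1*(-5)) + 48)**2 = ((25 + 5) + 48)**2 = (30 + 48)**2 = 78**2 = 6084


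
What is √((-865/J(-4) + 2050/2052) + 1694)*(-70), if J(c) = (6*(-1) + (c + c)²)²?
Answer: -35*√166706207841/4959 ≈ -2881.7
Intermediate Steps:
J(c) = (-6 + 4*c²)² (J(c) = (-6 + (2*c)²)² = (-6 + 4*c²)²)
√((-865/J(-4) + 2050/2052) + 1694)*(-70) = √((-865*1/(4*(-3 + 2*(-4)²)²) + 2050/2052) + 1694)*(-70) = √((-865*1/(4*(-3 + 2*16)²) + 2050*(1/2052)) + 1694)*(-70) = √((-865*1/(4*(-3 + 32)²) + 1025/1026) + 1694)*(-70) = √((-865/(4*29²) + 1025/1026) + 1694)*(-70) = √((-865/(4*841) + 1025/1026) + 1694)*(-70) = √((-865/3364 + 1025/1026) + 1694)*(-70) = √(1280305/1725732 + 1694)*(-70) = √(2924670313/1725732)*(-70) = (√166706207841/9918)*(-70) = -35*√166706207841/4959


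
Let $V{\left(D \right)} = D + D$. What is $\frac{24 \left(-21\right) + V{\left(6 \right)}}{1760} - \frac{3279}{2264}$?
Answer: $- \frac{107577}{62260} \approx -1.7279$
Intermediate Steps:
$V{\left(D \right)} = 2 D$
$\frac{24 \left(-21\right) + V{\left(6 \right)}}{1760} - \frac{3279}{2264} = \frac{24 \left(-21\right) + 2 \cdot 6}{1760} - \frac{3279}{2264} = \left(-504 + 12\right) \frac{1}{1760} - \frac{3279}{2264} = \left(-492\right) \frac{1}{1760} - \frac{3279}{2264} = - \frac{123}{440} - \frac{3279}{2264} = - \frac{107577}{62260}$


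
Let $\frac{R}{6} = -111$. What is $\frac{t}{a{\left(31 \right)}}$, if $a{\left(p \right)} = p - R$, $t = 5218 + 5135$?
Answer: $\frac{609}{41} \approx 14.854$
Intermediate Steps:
$t = 10353$
$R = -666$ ($R = 6 \left(-111\right) = -666$)
$a{\left(p \right)} = 666 + p$ ($a{\left(p \right)} = p - -666 = p + 666 = 666 + p$)
$\frac{t}{a{\left(31 \right)}} = \frac{10353}{666 + 31} = \frac{10353}{697} = 10353 \cdot \frac{1}{697} = \frac{609}{41}$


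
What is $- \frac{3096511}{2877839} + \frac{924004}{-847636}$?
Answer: $- \frac{1320962236338}{609839984651} \approx -2.1661$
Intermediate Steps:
$- \frac{3096511}{2877839} + \frac{924004}{-847636} = \left(-3096511\right) \frac{1}{2877839} + 924004 \left(- \frac{1}{847636}\right) = - \frac{3096511}{2877839} - \frac{231001}{211909} = - \frac{1320962236338}{609839984651}$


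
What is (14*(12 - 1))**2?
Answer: 23716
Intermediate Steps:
(14*(12 - 1))**2 = (14*11)**2 = 154**2 = 23716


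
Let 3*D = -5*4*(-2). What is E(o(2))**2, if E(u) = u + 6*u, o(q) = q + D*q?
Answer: 362404/9 ≈ 40267.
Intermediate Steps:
D = 40/3 (D = (-5*4*(-2))/3 = (-20*(-2))/3 = (1/3)*40 = 40/3 ≈ 13.333)
o(q) = 43*q/3 (o(q) = q + 40*q/3 = 43*q/3)
E(u) = 7*u
E(o(2))**2 = (7*((43/3)*2))**2 = (7*(86/3))**2 = (602/3)**2 = 362404/9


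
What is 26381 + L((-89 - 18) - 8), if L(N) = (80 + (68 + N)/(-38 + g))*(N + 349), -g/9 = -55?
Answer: 20600159/457 ≈ 45077.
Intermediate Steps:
g = 495 (g = -9*(-55) = 495)
L(N) = (349 + N)*(36628/457 + N/457) (L(N) = (80 + (68 + N)/(-38 + 495))*(N + 349) = (80 + (68 + N)/457)*(349 + N) = (80 + (68 + N)*(1/457))*(349 + N) = (80 + (68/457 + N/457))*(349 + N) = (36628/457 + N/457)*(349 + N) = (349 + N)*(36628/457 + N/457))
26381 + L((-89 - 18) - 8) = 26381 + (12783172/457 + ((-89 - 18) - 8)**2/457 + 36977*((-89 - 18) - 8)/457) = 26381 + (12783172/457 + (-107 - 8)**2/457 + 36977*(-107 - 8)/457) = 26381 + (12783172/457 + (1/457)*(-115)**2 + (36977/457)*(-115)) = 26381 + (12783172/457 + (1/457)*13225 - 4252355/457) = 26381 + (12783172/457 + 13225/457 - 4252355/457) = 26381 + 8544042/457 = 20600159/457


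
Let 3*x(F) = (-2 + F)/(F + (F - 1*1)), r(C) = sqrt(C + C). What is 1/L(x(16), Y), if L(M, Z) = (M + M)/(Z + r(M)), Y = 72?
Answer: 1674/7 + sqrt(651)/14 ≈ 240.97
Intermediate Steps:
r(C) = sqrt(2)*sqrt(C) (r(C) = sqrt(2*C) = sqrt(2)*sqrt(C))
x(F) = (-2 + F)/(3*(-1 + 2*F)) (x(F) = ((-2 + F)/(F + (F - 1*1)))/3 = ((-2 + F)/(F + (F - 1)))/3 = ((-2 + F)/(F + (-1 + F)))/3 = ((-2 + F)/(-1 + 2*F))/3 = (-2 + F)/(3*(-1 + 2*F)))
L(M, Z) = 2*M/(Z + sqrt(2)*sqrt(M)) (L(M, Z) = (M + M)/(Z + sqrt(2)*sqrt(M)) = (2*M)/(Z + sqrt(2)*sqrt(M)) = 2*M/(Z + sqrt(2)*sqrt(M)))
1/L(x(16), Y) = 1/(2*((-2 + 16)/(3*(-1 + 2*16)))/(72 + sqrt(2)*sqrt((-2 + 16)/(3*(-1 + 2*16))))) = 1/(2*((1/3)*14/(-1 + 32))/(72 + sqrt(2)*sqrt((1/3)*14/(-1 + 32)))) = 1/(2*((1/3)*14/31)/(72 + sqrt(2)*sqrt((1/3)*14/31))) = 1/(2*((1/3)*(1/31)*14)/(72 + sqrt(2)*sqrt((1/3)*(1/31)*14))) = 1/(2*(14/93)/(72 + sqrt(2)*sqrt(14/93))) = 1/(2*(14/93)/(72 + sqrt(2)*(sqrt(1302)/93))) = 1/(2*(14/93)/(72 + 2*sqrt(651)/93)) = 1/(28/(93*(72 + 2*sqrt(651)/93))) = 1674/7 + sqrt(651)/14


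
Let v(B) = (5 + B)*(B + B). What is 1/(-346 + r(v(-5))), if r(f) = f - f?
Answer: -1/346 ≈ -0.0028902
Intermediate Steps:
v(B) = 2*B*(5 + B) (v(B) = (5 + B)*(2*B) = 2*B*(5 + B))
r(f) = 0
1/(-346 + r(v(-5))) = 1/(-346 + 0) = 1/(-346) = -1/346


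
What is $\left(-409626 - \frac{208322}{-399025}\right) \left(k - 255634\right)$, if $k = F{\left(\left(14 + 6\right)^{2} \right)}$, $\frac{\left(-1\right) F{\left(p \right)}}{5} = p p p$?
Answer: $\frac{52346041608384851952}{399025} \approx 1.3118 \cdot 10^{14}$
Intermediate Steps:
$F{\left(p \right)} = - 5 p^{3}$ ($F{\left(p \right)} = - 5 p p p = - 5 p^{2} p = - 5 p^{3}$)
$k = -320000000$ ($k = - 5 \left(\left(14 + 6\right)^{2}\right)^{3} = - 5 \left(20^{2}\right)^{3} = - 5 \cdot 400^{3} = \left(-5\right) 64000000 = -320000000$)
$\left(-409626 - \frac{208322}{-399025}\right) \left(k - 255634\right) = \left(-409626 - \frac{208322}{-399025}\right) \left(-320000000 - 255634\right) = \left(-409626 - - \frac{208322}{399025}\right) \left(-320255634\right) = \left(-409626 + \frac{208322}{399025}\right) \left(-320255634\right) = \left(- \frac{163450806328}{399025}\right) \left(-320255634\right) = \frac{52346041608384851952}{399025}$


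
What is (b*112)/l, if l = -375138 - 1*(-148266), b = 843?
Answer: -3934/9453 ≈ -0.41616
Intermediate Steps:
l = -226872 (l = -375138 + 148266 = -226872)
(b*112)/l = (843*112)/(-226872) = 94416*(-1/226872) = -3934/9453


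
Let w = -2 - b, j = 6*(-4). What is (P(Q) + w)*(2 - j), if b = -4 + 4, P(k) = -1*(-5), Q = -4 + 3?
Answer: 78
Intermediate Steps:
Q = -1
j = -24
P(k) = 5
b = 0
w = -2 (w = -2 - 1*0 = -2 + 0 = -2)
(P(Q) + w)*(2 - j) = (5 - 2)*(2 - 1*(-24)) = 3*(2 + 24) = 3*26 = 78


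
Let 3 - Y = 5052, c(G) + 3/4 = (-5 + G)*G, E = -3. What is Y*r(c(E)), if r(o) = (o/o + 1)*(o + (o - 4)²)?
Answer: -31813749/8 ≈ -3.9767e+6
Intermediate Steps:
c(G) = -¾ + G*(-5 + G) (c(G) = -¾ + (-5 + G)*G = -¾ + G*(-5 + G))
r(o) = 2*o + 2*(-4 + o)² (r(o) = (1 + 1)*(o + (-4 + o)²) = 2*(o + (-4 + o)²) = 2*o + 2*(-4 + o)²)
Y = -5049 (Y = 3 - 1*5052 = 3 - 5052 = -5049)
Y*r(c(E)) = -5049*(2*(-¾ + (-3)² - 5*(-3)) + 2*(-4 + (-¾ + (-3)² - 5*(-3)))²) = -5049*(2*(-¾ + 9 + 15) + 2*(-4 + (-¾ + 9 + 15))²) = -5049*(2*(93/4) + 2*(-4 + 93/4)²) = -5049*(93/2 + 2*(77/4)²) = -5049*(93/2 + 2*(5929/16)) = -5049*(93/2 + 5929/8) = -5049*6301/8 = -31813749/8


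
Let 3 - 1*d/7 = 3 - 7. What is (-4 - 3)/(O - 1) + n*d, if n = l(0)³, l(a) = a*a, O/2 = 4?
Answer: -1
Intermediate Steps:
O = 8 (O = 2*4 = 8)
l(a) = a²
d = 49 (d = 21 - 7*(3 - 7) = 21 - 7*(-4) = 21 + 28 = 49)
n = 0 (n = (0²)³ = 0³ = 0)
(-4 - 3)/(O - 1) + n*d = (-4 - 3)/(8 - 1) + 0*49 = -7/7 + 0 = -7*⅐ + 0 = -1 + 0 = -1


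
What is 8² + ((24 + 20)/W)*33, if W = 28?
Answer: 811/7 ≈ 115.86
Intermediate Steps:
8² + ((24 + 20)/W)*33 = 8² + ((24 + 20)/28)*33 = 64 + (44*(1/28))*33 = 64 + (11/7)*33 = 64 + 363/7 = 811/7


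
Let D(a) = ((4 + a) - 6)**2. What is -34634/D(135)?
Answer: -34634/17689 ≈ -1.9579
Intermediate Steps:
D(a) = (-2 + a)**2
-34634/D(135) = -34634/(-2 + 135)**2 = -34634/(133**2) = -34634/17689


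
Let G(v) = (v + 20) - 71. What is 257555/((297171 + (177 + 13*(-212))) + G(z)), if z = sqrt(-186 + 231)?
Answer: 75860507255/86754400636 - 772665*sqrt(5)/86754400636 ≈ 0.87441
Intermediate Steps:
z = 3*sqrt(5) (z = sqrt(45) = 3*sqrt(5) ≈ 6.7082)
G(v) = -51 + v (G(v) = (20 + v) - 71 = -51 + v)
257555/((297171 + (177 + 13*(-212))) + G(z)) = 257555/((297171 + (177 + 13*(-212))) + (-51 + 3*sqrt(5))) = 257555/((297171 + (177 - 2756)) + (-51 + 3*sqrt(5))) = 257555/((297171 - 2579) + (-51 + 3*sqrt(5))) = 257555/(294592 + (-51 + 3*sqrt(5))) = 257555/(294541 + 3*sqrt(5))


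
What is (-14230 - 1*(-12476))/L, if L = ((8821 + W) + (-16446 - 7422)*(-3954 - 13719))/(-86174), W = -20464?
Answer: 151149196/421807521 ≈ 0.35834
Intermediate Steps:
L = -421807521/86174 (L = ((8821 - 20464) + (-16446 - 7422)*(-3954 - 13719))/(-86174) = (-11643 - 23868*(-17673))*(-1/86174) = (-11643 + 421819164)*(-1/86174) = 421807521*(-1/86174) = -421807521/86174 ≈ -4894.8)
(-14230 - 1*(-12476))/L = (-14230 - 1*(-12476))/(-421807521/86174) = (-14230 + 12476)*(-86174/421807521) = -1754*(-86174/421807521) = 151149196/421807521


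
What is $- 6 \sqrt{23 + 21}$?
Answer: $- 12 \sqrt{11} \approx -39.799$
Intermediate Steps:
$- 6 \sqrt{23 + 21} = - 6 \sqrt{44} = - 6 \cdot 2 \sqrt{11} = - 12 \sqrt{11}$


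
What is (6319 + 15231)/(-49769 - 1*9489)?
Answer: -10775/29629 ≈ -0.36366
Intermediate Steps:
(6319 + 15231)/(-49769 - 1*9489) = 21550/(-49769 - 9489) = 21550/(-59258) = 21550*(-1/59258) = -10775/29629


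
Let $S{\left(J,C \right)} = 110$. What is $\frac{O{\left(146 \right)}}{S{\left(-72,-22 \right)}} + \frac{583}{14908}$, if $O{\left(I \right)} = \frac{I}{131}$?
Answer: $\frac{5288799}{107412140} \approx 0.049238$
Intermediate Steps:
$O{\left(I \right)} = \frac{I}{131}$ ($O{\left(I \right)} = I \frac{1}{131} = \frac{I}{131}$)
$\frac{O{\left(146 \right)}}{S{\left(-72,-22 \right)}} + \frac{583}{14908} = \frac{\frac{1}{131} \cdot 146}{110} + \frac{583}{14908} = \frac{146}{131} \cdot \frac{1}{110} + 583 \cdot \frac{1}{14908} = \frac{73}{7205} + \frac{583}{14908} = \frac{5288799}{107412140}$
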